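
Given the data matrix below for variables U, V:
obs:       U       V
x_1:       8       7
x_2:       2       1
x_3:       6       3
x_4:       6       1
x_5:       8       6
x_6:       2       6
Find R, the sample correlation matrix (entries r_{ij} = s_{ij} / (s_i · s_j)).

Step 1 — column means:
  mean(U) = (8 + 2 + 6 + 6 + 8 + 2) / 6 = 32/6 = 5.3333
  mean(V) = (7 + 1 + 3 + 1 + 6 + 6) / 6 = 24/6 = 4

Step 2 — sample variances and covariances s[i,j] = (1/(n-1)) · Σ_k (x_{k,i} - mean_i) · (x_{k,j} - mean_j), with n-1 = 5:
  s[U,U] = ((2.6667)·(2.6667) + (-3.3333)·(-3.3333) + (0.6667)·(0.6667) + (0.6667)·(0.6667) + (2.6667)·(2.6667) + (-3.3333)·(-3.3333)) / 5 = 37.3333/5 = 7.4667
  s[U,V] = ((2.6667)·(3) + (-3.3333)·(-3) + (0.6667)·(-1) + (0.6667)·(-3) + (2.6667)·(2) + (-3.3333)·(2)) / 5 = 14/5 = 2.8
  s[V,V] = ((3)·(3) + (-3)·(-3) + (-1)·(-1) + (-3)·(-3) + (2)·(2) + (2)·(2)) / 5 = 36/5 = 7.2
  Sample standard deviations s_i = √(s[i,i]):
  s(U) = √(7.4667) = 2.7325
  s(V) = √(7.2) = 2.6833

Step 3 — r_{ij} = s_{ij} / (s_i · s_j):
  r[U,U] = 1 (diagonal).
  r[U,V] = 2.8 / (2.7325 · 2.6833) = 2.8 / 7.3321 = 0.3819
  r[V,V] = 1 (diagonal).

R is symmetric with unit diagonal. Assembling:

R = [[1, 0.3819],
 [0.3819, 1]]


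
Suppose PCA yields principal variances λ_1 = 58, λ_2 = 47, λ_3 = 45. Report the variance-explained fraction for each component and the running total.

Step 1 — total variance = trace(Sigma) = Σ λ_i = 58 + 47 + 45 = 150.

Step 2 — fraction explained by component i = λ_i / Σ λ:
  PC1: 58/150 = 0.3867
  PC2: 47/150 = 0.3133
  PC3: 45/150 = 0.3

Step 3 — cumulative fraction after k components = (λ_1 + ... + λ_k) / Σ λ:
  k = 1: 58/150 = 0.3867
  k = 2: (58 + 47)/150 = 105/150 = 0.7
  k = 3: (58 + 47 + 45)/150 = 150/150 = 1

Summary (fraction, with percent):

explained: PC1 0.3867 (38.67%), PC2 0.3133 (31.33%), PC3 0.3 (30%);  cumulative: 0.3867, 0.7, 1


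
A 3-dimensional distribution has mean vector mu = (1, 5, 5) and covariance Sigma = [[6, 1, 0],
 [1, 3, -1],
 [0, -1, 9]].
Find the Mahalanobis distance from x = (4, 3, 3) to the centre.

Step 1 — centre the observation: (x - mu) = (3, -2, -2).

Step 2 — invert Sigma (cofactor / det for 3×3, or solve directly):
  Sigma^{-1} = [[0.1769, -0.0612, -0.0068],
 [-0.0612, 0.3673, 0.0408],
 [-0.0068, 0.0408, 0.1156]].

Step 3 — form the quadratic (x - mu)^T · Sigma^{-1} · (x - mu):
  Sigma^{-1} · (x - mu) = (0.6667, -1, -0.3333).
  (x - mu)^T · [Sigma^{-1} · (x - mu)] = (3)·(0.6667) + (-2)·(-1) + (-2)·(-0.3333) = 4.6667.

Step 4 — take square root: d = √(4.6667) ≈ 2.1602.

d(x, mu) = √(4.6667) ≈ 2.1602


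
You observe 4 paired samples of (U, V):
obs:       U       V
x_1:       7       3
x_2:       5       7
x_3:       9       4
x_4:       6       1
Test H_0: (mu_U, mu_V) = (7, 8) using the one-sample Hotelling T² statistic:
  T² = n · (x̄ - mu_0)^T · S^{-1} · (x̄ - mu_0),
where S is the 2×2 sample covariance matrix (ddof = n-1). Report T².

Step 1 — sample mean vector:
  mean(U) = (7 + 5 + 9 + 6) / 4 = 27/4 = 6.75
  mean(V) = (3 + 7 + 4 + 1) / 4 = 15/4 = 3.75
  x̄ = (6.75, 3.75),  deviation x̄ - mu_0 = (6.75, 3.75) - (7, 8) = (-0.25, -4.25).

Step 2 — sample covariance matrix, S[i,j] = (1/(n-1)) · Σ_k (x_{k,i} - mean_i) · (x_{k,j} - mean_j), divisor n-1 = 3:
  S[U,U] = ((0.25)·(0.25) + (-1.75)·(-1.75) + (2.25)·(2.25) + (-0.75)·(-0.75)) / 3 = 8.75/3 = 2.9167
  S[U,V] = ((0.25)·(-0.75) + (-1.75)·(3.25) + (2.25)·(0.25) + (-0.75)·(-2.75)) / 3 = -3.25/3 = -1.0833
  S[V,V] = ((-0.75)·(-0.75) + (3.25)·(3.25) + (0.25)·(0.25) + (-2.75)·(-2.75)) / 3 = 18.75/3 = 6.25
  S = [[2.9167, -1.0833],
 [-1.0833, 6.25]].

Step 3 — invert S. det(S) = 2.9167·6.25 - (-1.0833)² = 17.0556.
  S^{-1} = (1/det) · [[d, -b], [-b, a]] = [[0.3664, 0.0635],
 [0.0635, 0.171]].

Step 4 — quadratic form (x̄ - mu_0)^T · S^{-1} · (x̄ - mu_0):
  S^{-1} · (x̄ - mu_0) = (-0.3616, -0.7427),
  (x̄ - mu_0)^T · [...] = (-0.25)·(-0.3616) + (-4.25)·(-0.7427) = 3.2467.

Step 5 — scale by n: T² = 4 · 3.2467 = 12.987.

T² ≈ 12.987


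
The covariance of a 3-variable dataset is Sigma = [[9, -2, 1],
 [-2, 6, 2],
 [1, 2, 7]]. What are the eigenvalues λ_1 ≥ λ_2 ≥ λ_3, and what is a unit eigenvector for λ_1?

Step 1 — characteristic polynomial p(λ) = det(λI - Sigma) = λ³ - tr·λ² + c_1·λ - det, where tr = trace, c_1 = sum of the principal 2×2 minors, det = det(Sigma):
  tr = 9 + 6 + 7 = 22,
  c_1 = (9·6 - (-2)²) + (9·7 - (1)²) + (6·7 - (2)²) = 50 + 62 + 38 = 150,
  det = 9·(6·7 - (2)²) - (-2)·((-2)·7 - (2)·(1)) + (1)·((-2)·(2) - 6·(1)) = 9·(38) - (-2)·(-16) + (1)·(-10) = 300.
  So p(λ) = λ³ - 22λ² + 150λ - 300.
Step 2 — look for an integer root (rational root theorem: any rational root is an integer divisor of 300). Testing λ = 10:
  p(10) = 1000 - 2200 + 1500 - 300 = 0  ✓
  Dividing out (λ - 10): p(λ) = (λ - 10)(λ² - 12λ + 30).
Step 3 — remaining eigenvalues from the quadratic λ² - 12λ + 30 = 0:
  Δ = 12² - 4·30 = 144 - 120 = 24,  λ = (12 ± √24)/2 = (12 ± 4.899)/2 ≈ 8.4495 or 3.5505.
  Sorted: λ_1 = 10,  λ_2 = 8.4495,  λ_3 = 3.5505  (check: sum = 22 = tr ✓).

Step 4 — unit eigenvector for λ_1 = 10: v spans the null space of (Sigma - λ_1 I), whose rows are
  r_1 = (-1, -2, 1),  r_2 = (-2, -4, 2),  r_3 = (1, 2, -3).
  v is orthogonal to every row, so take v ∝ r_1 × r_3 = ((-2)·(-3) - (1)·(2), (1)·(1) - (-1)·(-3), (-1)·(2) - (-2)·(1)) = (4, -2, 0).
  Rescale (divide by 2): u = (2, -1, 0).
  ||u|| = √((2)² + (-1)² + (0)²) = √(5) ≈ 2.2361,  v_1 = u/||u|| ≈ (0.8944, -0.4472, 0) (||v_1|| = 1).

λ_1 = 10,  λ_2 = 8.4495,  λ_3 = 3.5505;  v_1 ≈ (0.8944, -0.4472, 0)


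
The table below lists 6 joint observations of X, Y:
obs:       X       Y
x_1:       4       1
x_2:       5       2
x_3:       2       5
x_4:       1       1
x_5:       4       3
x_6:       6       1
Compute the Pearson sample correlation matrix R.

Step 1 — column means:
  mean(X) = (4 + 5 + 2 + 1 + 4 + 6) / 6 = 22/6 = 3.6667
  mean(Y) = (1 + 2 + 5 + 1 + 3 + 1) / 6 = 13/6 = 2.1667

Step 2 — sample variances and covariances s[i,j] = (1/(n-1)) · Σ_k (x_{k,i} - mean_i) · (x_{k,j} - mean_j), with n-1 = 5:
  s[X,X] = ((0.3333)·(0.3333) + (1.3333)·(1.3333) + (-1.6667)·(-1.6667) + (-2.6667)·(-2.6667) + (0.3333)·(0.3333) + (2.3333)·(2.3333)) / 5 = 17.3333/5 = 3.4667
  s[X,Y] = ((0.3333)·(-1.1667) + (1.3333)·(-0.1667) + (-1.6667)·(2.8333) + (-2.6667)·(-1.1667) + (0.3333)·(0.8333) + (2.3333)·(-1.1667)) / 5 = -4.6667/5 = -0.9333
  s[Y,Y] = ((-1.1667)·(-1.1667) + (-0.1667)·(-0.1667) + (2.8333)·(2.8333) + (-1.1667)·(-1.1667) + (0.8333)·(0.8333) + (-1.1667)·(-1.1667)) / 5 = 12.8333/5 = 2.5667
  Sample standard deviations s_i = √(s[i,i]):
  s(X) = √(3.4667) = 1.8619
  s(Y) = √(2.5667) = 1.6021

Step 3 — r_{ij} = s_{ij} / (s_i · s_j):
  r[X,X] = 1 (diagonal).
  r[X,Y] = -0.9333 / (1.8619 · 1.6021) = -0.9333 / 2.9829 = -0.3129
  r[Y,Y] = 1 (diagonal).

R is symmetric with unit diagonal. Assembling:

R = [[1, -0.3129],
 [-0.3129, 1]]


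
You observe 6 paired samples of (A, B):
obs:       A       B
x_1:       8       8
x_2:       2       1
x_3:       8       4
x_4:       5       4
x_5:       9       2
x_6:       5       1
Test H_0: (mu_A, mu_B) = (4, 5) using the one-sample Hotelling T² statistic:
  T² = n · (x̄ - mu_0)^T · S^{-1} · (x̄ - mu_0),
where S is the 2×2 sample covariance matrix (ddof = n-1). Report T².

Step 1 — sample mean vector:
  mean(A) = (8 + 2 + 8 + 5 + 9 + 5) / 6 = 37/6 = 6.1667
  mean(B) = (8 + 1 + 4 + 4 + 2 + 1) / 6 = 20/6 = 3.3333
  x̄ = (6.1667, 3.3333),  deviation x̄ - mu_0 = (6.1667, 3.3333) - (4, 5) = (2.1667, -1.6667).

Step 2 — sample covariance matrix, S[i,j] = (1/(n-1)) · Σ_k (x_{k,i} - mean_i) · (x_{k,j} - mean_j), divisor n-1 = 5:
  S[A,A] = ((1.8333)·(1.8333) + (-4.1667)·(-4.1667) + (1.8333)·(1.8333) + (-1.1667)·(-1.1667) + (2.8333)·(2.8333) + (-1.1667)·(-1.1667)) / 5 = 34.8333/5 = 6.9667
  S[A,B] = ((1.8333)·(4.6667) + (-4.1667)·(-2.3333) + (1.8333)·(0.6667) + (-1.1667)·(0.6667) + (2.8333)·(-1.3333) + (-1.1667)·(-2.3333)) / 5 = 17.6667/5 = 3.5333
  S[B,B] = ((4.6667)·(4.6667) + (-2.3333)·(-2.3333) + (0.6667)·(0.6667) + (0.6667)·(0.6667) + (-1.3333)·(-1.3333) + (-2.3333)·(-2.3333)) / 5 = 35.3333/5 = 7.0667
  S = [[6.9667, 3.5333],
 [3.5333, 7.0667]].

Step 3 — invert S. det(S) = 6.9667·7.0667 - (3.5333)² = 36.7467.
  S^{-1} = (1/det) · [[d, -b], [-b, a]] = [[0.1923, -0.0962],
 [-0.0962, 0.1896]].

Step 4 — quadratic form (x̄ - mu_0)^T · S^{-1} · (x̄ - mu_0):
  S^{-1} · (x̄ - mu_0) = (0.5769, -0.5243),
  (x̄ - mu_0)^T · [...] = (2.1667)·(0.5769) + (-1.6667)·(-0.5243) = 2.1239.

Step 5 — scale by n: T² = 6 · 2.1239 = 12.7431.

T² ≈ 12.7431


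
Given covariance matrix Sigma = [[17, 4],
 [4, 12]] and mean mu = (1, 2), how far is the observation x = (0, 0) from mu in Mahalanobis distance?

Step 1 — centre the observation: (x - mu) = (-1, -2).

Step 2 — invert Sigma. det(Sigma) = 17·12 - (4)² = 188.
  Sigma^{-1} = (1/det) · [[d, -b], [-b, a]] = [[0.0638, -0.0213],
 [-0.0213, 0.0904]].

Step 3 — form the quadratic (x - mu)^T · Sigma^{-1} · (x - mu):
  Sigma^{-1} · (x - mu) = (-0.0213, -0.1596).
  (x - mu)^T · [Sigma^{-1} · (x - mu)] = (-1)·(-0.0213) + (-2)·(-0.1596) = 0.3404.

Step 4 — take square root: d = √(0.3404) ≈ 0.5835.

d(x, mu) = √(0.3404) ≈ 0.5835


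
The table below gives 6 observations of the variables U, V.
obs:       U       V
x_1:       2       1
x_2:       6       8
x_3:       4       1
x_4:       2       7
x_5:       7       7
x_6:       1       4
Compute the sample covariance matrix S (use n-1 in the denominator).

Step 1 — column means:
  mean(U) = (2 + 6 + 4 + 2 + 7 + 1) / 6 = 22/6 = 3.6667
  mean(V) = (1 + 8 + 1 + 7 + 7 + 4) / 6 = 28/6 = 4.6667

Step 2 — sample covariance S[i,j] = (1/(n-1)) · Σ_k (x_{k,i} - mean_i) · (x_{k,j} - mean_j), with n-1 = 5.
  S[U,U] = ((-1.6667)·(-1.6667) + (2.3333)·(2.3333) + (0.3333)·(0.3333) + (-1.6667)·(-1.6667) + (3.3333)·(3.3333) + (-2.6667)·(-2.6667)) / 5 = 29.3333/5 = 5.8667
  S[U,V] = ((-1.6667)·(-3.6667) + (2.3333)·(3.3333) + (0.3333)·(-3.6667) + (-1.6667)·(2.3333) + (3.3333)·(2.3333) + (-2.6667)·(-0.6667)) / 5 = 18.3333/5 = 3.6667
  S[V,V] = ((-3.6667)·(-3.6667) + (3.3333)·(3.3333) + (-3.6667)·(-3.6667) + (2.3333)·(2.3333) + (2.3333)·(2.3333) + (-0.6667)·(-0.6667)) / 5 = 49.3333/5 = 9.8667

S is symmetric (S[j,i] = S[i,j]). Assembling:

S = [[5.8667, 3.6667],
 [3.6667, 9.8667]]


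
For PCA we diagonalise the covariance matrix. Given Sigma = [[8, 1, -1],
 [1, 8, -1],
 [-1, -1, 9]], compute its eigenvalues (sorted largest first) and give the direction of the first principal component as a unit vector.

Step 1 — characteristic polynomial p(λ) = det(λI - Sigma) = λ³ - tr·λ² + c_1·λ - det, where tr = trace, c_1 = sum of the principal 2×2 minors, det = det(Sigma):
  tr = 8 + 8 + 9 = 25,
  c_1 = (8·8 - (1)²) + (8·9 - (-1)²) + (8·9 - (-1)²) = 63 + 71 + 71 = 205,
  det = 8·(8·9 - (-1)²) - (1)·((1)·9 - (-1)·(-1)) + (-1)·((1)·(-1) - 8·(-1)) = 8·(71) - (1)·(8) + (-1)·(7) = 553.
  So p(λ) = λ³ - 25λ² + 205λ - 553.
Step 2 — look for an integer root (rational root theorem: any rational root is an integer divisor of 553). Testing λ = 7:
  p(7) = 343 - 1225 + 1435 - 553 = 0  ✓
  Dividing out (λ - 7): p(λ) = (λ - 7)(λ² - 18λ + 79).
Step 3 — remaining eigenvalues from the quadratic λ² - 18λ + 79 = 0:
  Δ = 18² - 4·79 = 324 - 316 = 8,  λ = (18 ± √8)/2 = (18 ± 2.8284)/2 ≈ 10.4142 or 7.5858.
  Sorted: λ_1 = 10.4142,  λ_2 = 7.5858,  λ_3 = 7  (check: sum = 25 = tr ✓).

Step 4 — unit eigenvector for λ_1 ≈ 10.4142: v spans the null space of (Sigma - λ_1 I), whose rows are
  r_1 = (-2.4142, 1, -1),  r_2 = (1, -2.4142, -1),  r_3 = (-1, -1, -1.4142).
  v is orthogonal to every row, so take v ∝ r_1 × r_2 = ((1)·(-1) - (-1)·(-2.4142), (-1)·(1) - (-2.4142)·(-1), (-2.4142)·(-2.4142) - (1)·(1)) ≈ (-3.4142, -3.4142, 4.8284).
  Rescale (multiply by -1 so the first nonzero entry is positive): u = (3.4142, 3.4142, -4.8284).
  ||u|| = √((3.4142)² + (3.4142)² + (-4.8284)²) = √(46.6274) ≈ 6.8284,  v_1 = u/||u|| ≈ (0.5, 0.5, -0.7071) (||v_1|| = 1).

λ_1 = 10.4142,  λ_2 = 7.5858,  λ_3 = 7;  v_1 ≈ (0.5, 0.5, -0.7071)


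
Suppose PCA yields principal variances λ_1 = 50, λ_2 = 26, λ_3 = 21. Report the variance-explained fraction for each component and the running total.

Step 1 — total variance = trace(Sigma) = Σ λ_i = 50 + 26 + 21 = 97.

Step 2 — fraction explained by component i = λ_i / Σ λ:
  PC1: 50/97 = 0.5155
  PC2: 26/97 = 0.268
  PC3: 21/97 = 0.2165

Step 3 — cumulative fraction after k components = (λ_1 + ... + λ_k) / Σ λ:
  k = 1: 50/97 = 0.5155
  k = 2: (50 + 26)/97 = 76/97 = 0.7835
  k = 3: (50 + 26 + 21)/97 = 97/97 = 1

Summary (fraction, with percent):

explained: PC1 0.5155 (51.55%), PC2 0.268 (26.8%), PC3 0.2165 (21.65%);  cumulative: 0.5155, 0.7835, 1


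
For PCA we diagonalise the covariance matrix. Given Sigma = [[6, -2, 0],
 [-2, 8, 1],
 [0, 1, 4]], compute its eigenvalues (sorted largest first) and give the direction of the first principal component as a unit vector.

Step 1 — characteristic polynomial p(λ) = det(λI - Sigma) = λ³ - tr·λ² + c_1·λ - det, where tr = trace, c_1 = sum of the principal 2×2 minors, det = det(Sigma):
  tr = 6 + 8 + 4 = 18,
  c_1 = (6·8 - (-2)²) + (6·4 - (0)²) + (8·4 - (1)²) = 44 + 24 + 31 = 99,
  det = 6·(8·4 - (1)²) - (-2)·((-2)·4 - (1)·(0)) + (0)·((-2)·(1) - 8·(0)) = 6·(31) - (-2)·(-8) + (0)·(-2) = 170.
  So p(λ) = λ³ - 18λ² + 99λ - 170.
Step 2 — look for an integer root (rational root theorem: any rational root is an integer divisor of 170). Testing λ = 5:
  p(5) = 125 - 450 + 495 - 170 = 0  ✓
  Dividing out (λ - 5): p(λ) = (λ - 5)(λ² - 13λ + 34).
Step 3 — remaining eigenvalues from the quadratic λ² - 13λ + 34 = 0:
  Δ = 13² - 4·34 = 169 - 136 = 33,  λ = (13 ± √33)/2 = (13 ± 5.7446)/2 ≈ 9.3723 or 3.6277.
  Sorted: λ_1 = 9.3723,  λ_2 = 5,  λ_3 = 3.6277  (check: sum = 18 = tr ✓).

Step 4 — unit eigenvector for λ_1 ≈ 9.3723: v spans the null space of (Sigma - λ_1 I), whose rows are
  r_1 = (-3.3723, -2, 0),  r_2 = (-2, -1.3723, 1),  r_3 = (0, 1, -5.3723).
  v is orthogonal to every row, so take v ∝ r_1 × r_2 = ((-2)·(1) - (0)·(-1.3723), (0)·(-2) - (-3.3723)·(1), (-3.3723)·(-1.3723) - (-2)·(-2)) ≈ (-2, 3.3723, 0.6277).
  Rescale (multiply by -1 so the first nonzero entry is positive): u = (2, -3.3723, -0.6277).
  ||u|| = √((2)² + (-3.3723)² + (-0.6277)²) = √(15.7663) ≈ 3.9707,  v_1 = u/||u|| ≈ (0.5037, -0.8493, -0.1581) (||v_1|| = 1).

λ_1 = 9.3723,  λ_2 = 5,  λ_3 = 3.6277;  v_1 ≈ (0.5037, -0.8493, -0.1581)


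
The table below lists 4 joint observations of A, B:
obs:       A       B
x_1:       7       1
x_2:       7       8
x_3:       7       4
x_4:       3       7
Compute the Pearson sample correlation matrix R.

Step 1 — column means:
  mean(A) = (7 + 7 + 7 + 3) / 4 = 24/4 = 6
  mean(B) = (1 + 8 + 4 + 7) / 4 = 20/4 = 5

Step 2 — sample variances and covariances s[i,j] = (1/(n-1)) · Σ_k (x_{k,i} - mean_i) · (x_{k,j} - mean_j), with n-1 = 3:
  s[A,A] = ((1)·(1) + (1)·(1) + (1)·(1) + (-3)·(-3)) / 3 = 12/3 = 4
  s[A,B] = ((1)·(-4) + (1)·(3) + (1)·(-1) + (-3)·(2)) / 3 = -8/3 = -2.6667
  s[B,B] = ((-4)·(-4) + (3)·(3) + (-1)·(-1) + (2)·(2)) / 3 = 30/3 = 10
  Sample standard deviations s_i = √(s[i,i]):
  s(A) = √(4) = 2
  s(B) = √(10) = 3.1623

Step 3 — r_{ij} = s_{ij} / (s_i · s_j):
  r[A,A] = 1 (diagonal).
  r[A,B] = -2.6667 / (2 · 3.1623) = -2.6667 / 6.3246 = -0.4216
  r[B,B] = 1 (diagonal).

R is symmetric with unit diagonal. Assembling:

R = [[1, -0.4216],
 [-0.4216, 1]]


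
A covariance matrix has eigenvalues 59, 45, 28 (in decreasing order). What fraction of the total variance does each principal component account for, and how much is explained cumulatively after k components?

Step 1 — total variance = trace(Sigma) = Σ λ_i = 59 + 45 + 28 = 132.

Step 2 — fraction explained by component i = λ_i / Σ λ:
  PC1: 59/132 = 0.447
  PC2: 45/132 = 0.3409
  PC3: 28/132 = 0.2121

Step 3 — cumulative fraction after k components = (λ_1 + ... + λ_k) / Σ λ:
  k = 1: 59/132 = 0.447
  k = 2: (59 + 45)/132 = 104/132 = 0.7879
  k = 3: (59 + 45 + 28)/132 = 132/132 = 1

Summary (fraction, with percent):

explained: PC1 0.447 (44.7%), PC2 0.3409 (34.09%), PC3 0.2121 (21.21%);  cumulative: 0.447, 0.7879, 1


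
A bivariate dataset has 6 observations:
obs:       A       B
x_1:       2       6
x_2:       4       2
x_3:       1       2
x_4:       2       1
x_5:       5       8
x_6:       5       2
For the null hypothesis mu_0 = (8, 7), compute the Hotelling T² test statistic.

Step 1 — sample mean vector:
  mean(A) = (2 + 4 + 1 + 2 + 5 + 5) / 6 = 19/6 = 3.1667
  mean(B) = (6 + 2 + 2 + 1 + 8 + 2) / 6 = 21/6 = 3.5
  x̄ = (3.1667, 3.5),  deviation x̄ - mu_0 = (3.1667, 3.5) - (8, 7) = (-4.8333, -3.5).

Step 2 — sample covariance matrix, S[i,j] = (1/(n-1)) · Σ_k (x_{k,i} - mean_i) · (x_{k,j} - mean_j), divisor n-1 = 5:
  S[A,A] = ((-1.1667)·(-1.1667) + (0.8333)·(0.8333) + (-2.1667)·(-2.1667) + (-1.1667)·(-1.1667) + (1.8333)·(1.8333) + (1.8333)·(1.8333)) / 5 = 14.8333/5 = 2.9667
  S[A,B] = ((-1.1667)·(2.5) + (0.8333)·(-1.5) + (-2.1667)·(-1.5) + (-1.1667)·(-2.5) + (1.8333)·(4.5) + (1.8333)·(-1.5)) / 5 = 7.5/5 = 1.5
  S[B,B] = ((2.5)·(2.5) + (-1.5)·(-1.5) + (-1.5)·(-1.5) + (-2.5)·(-2.5) + (4.5)·(4.5) + (-1.5)·(-1.5)) / 5 = 39.5/5 = 7.9
  S = [[2.9667, 1.5],
 [1.5, 7.9]].

Step 3 — invert S. det(S) = 2.9667·7.9 - (1.5)² = 21.1867.
  S^{-1} = (1/det) · [[d, -b], [-b, a]] = [[0.3729, -0.0708],
 [-0.0708, 0.14]].

Step 4 — quadratic form (x̄ - mu_0)^T · S^{-1} · (x̄ - mu_0):
  S^{-1} · (x̄ - mu_0) = (-1.5544, -0.1479),
  (x̄ - mu_0)^T · [...] = (-4.8333)·(-1.5544) + (-3.5)·(-0.1479) = 8.0307.

Step 5 — scale by n: T² = 6 · 8.0307 = 48.1844.

T² ≈ 48.1844


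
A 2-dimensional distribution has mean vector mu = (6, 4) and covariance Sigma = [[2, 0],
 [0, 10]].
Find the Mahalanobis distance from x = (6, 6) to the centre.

Step 1 — centre the observation: (x - mu) = (0, 2).

Step 2 — invert Sigma. det(Sigma) = 2·10 - (0)² = 20.
  Sigma^{-1} = (1/det) · [[d, -b], [-b, a]] = [[0.5, 0],
 [0, 0.1]].

Step 3 — form the quadratic (x - mu)^T · Sigma^{-1} · (x - mu):
  Sigma^{-1} · (x - mu) = (0, 0.2).
  (x - mu)^T · [Sigma^{-1} · (x - mu)] = (0)·(0) + (2)·(0.2) = 0.4.

Step 4 — take square root: d = √(0.4) ≈ 0.6325.

d(x, mu) = √(0.4) ≈ 0.6325


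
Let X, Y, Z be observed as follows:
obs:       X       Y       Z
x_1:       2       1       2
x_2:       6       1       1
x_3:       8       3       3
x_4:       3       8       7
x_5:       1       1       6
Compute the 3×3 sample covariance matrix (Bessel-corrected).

Step 1 — column means:
  mean(X) = (2 + 6 + 8 + 3 + 1) / 5 = 20/5 = 4
  mean(Y) = (1 + 1 + 3 + 8 + 1) / 5 = 14/5 = 2.8
  mean(Z) = (2 + 1 + 3 + 7 + 6) / 5 = 19/5 = 3.8

Step 2 — sample covariance S[i,j] = (1/(n-1)) · Σ_k (x_{k,i} - mean_i) · (x_{k,j} - mean_j), with n-1 = 4.
  S[X,X] = ((-2)·(-2) + (2)·(2) + (4)·(4) + (-1)·(-1) + (-3)·(-3)) / 4 = 34/4 = 8.5
  S[X,Y] = ((-2)·(-1.8) + (2)·(-1.8) + (4)·(0.2) + (-1)·(5.2) + (-3)·(-1.8)) / 4 = 1/4 = 0.25
  S[X,Z] = ((-2)·(-1.8) + (2)·(-2.8) + (4)·(-0.8) + (-1)·(3.2) + (-3)·(2.2)) / 4 = -15/4 = -3.75
  S[Y,Y] = ((-1.8)·(-1.8) + (-1.8)·(-1.8) + (0.2)·(0.2) + (5.2)·(5.2) + (-1.8)·(-1.8)) / 4 = 36.8/4 = 9.2
  S[Y,Z] = ((-1.8)·(-1.8) + (-1.8)·(-2.8) + (0.2)·(-0.8) + (5.2)·(3.2) + (-1.8)·(2.2)) / 4 = 20.8/4 = 5.2
  S[Z,Z] = ((-1.8)·(-1.8) + (-2.8)·(-2.8) + (-0.8)·(-0.8) + (3.2)·(3.2) + (2.2)·(2.2)) / 4 = 26.8/4 = 6.7

S is symmetric (S[j,i] = S[i,j]). Assembling:

S = [[8.5, 0.25, -3.75],
 [0.25, 9.2, 5.2],
 [-3.75, 5.2, 6.7]]


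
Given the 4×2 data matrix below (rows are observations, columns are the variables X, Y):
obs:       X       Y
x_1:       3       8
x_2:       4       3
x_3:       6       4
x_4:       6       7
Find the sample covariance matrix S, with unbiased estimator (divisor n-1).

Step 1 — column means:
  mean(X) = (3 + 4 + 6 + 6) / 4 = 19/4 = 4.75
  mean(Y) = (8 + 3 + 4 + 7) / 4 = 22/4 = 5.5

Step 2 — sample covariance S[i,j] = (1/(n-1)) · Σ_k (x_{k,i} - mean_i) · (x_{k,j} - mean_j), with n-1 = 3.
  S[X,X] = ((-1.75)·(-1.75) + (-0.75)·(-0.75) + (1.25)·(1.25) + (1.25)·(1.25)) / 3 = 6.75/3 = 2.25
  S[X,Y] = ((-1.75)·(2.5) + (-0.75)·(-2.5) + (1.25)·(-1.5) + (1.25)·(1.5)) / 3 = -2.5/3 = -0.8333
  S[Y,Y] = ((2.5)·(2.5) + (-2.5)·(-2.5) + (-1.5)·(-1.5) + (1.5)·(1.5)) / 3 = 17/3 = 5.6667

S is symmetric (S[j,i] = S[i,j]). Assembling:

S = [[2.25, -0.8333],
 [-0.8333, 5.6667]]


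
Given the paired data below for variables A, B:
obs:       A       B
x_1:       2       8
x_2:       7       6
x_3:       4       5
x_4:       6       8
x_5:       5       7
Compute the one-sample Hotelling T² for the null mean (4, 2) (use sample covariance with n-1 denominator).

Step 1 — sample mean vector:
  mean(A) = (2 + 7 + 4 + 6 + 5) / 5 = 24/5 = 4.8
  mean(B) = (8 + 6 + 5 + 8 + 7) / 5 = 34/5 = 6.8
  x̄ = (4.8, 6.8),  deviation x̄ - mu_0 = (4.8, 6.8) - (4, 2) = (0.8, 4.8).

Step 2 — sample covariance matrix, S[i,j] = (1/(n-1)) · Σ_k (x_{k,i} - mean_i) · (x_{k,j} - mean_j), divisor n-1 = 4:
  S[A,A] = ((-2.8)·(-2.8) + (2.2)·(2.2) + (-0.8)·(-0.8) + (1.2)·(1.2) + (0.2)·(0.2)) / 4 = 14.8/4 = 3.7
  S[A,B] = ((-2.8)·(1.2) + (2.2)·(-0.8) + (-0.8)·(-1.8) + (1.2)·(1.2) + (0.2)·(0.2)) / 4 = -2.2/4 = -0.55
  S[B,B] = ((1.2)·(1.2) + (-0.8)·(-0.8) + (-1.8)·(-1.8) + (1.2)·(1.2) + (0.2)·(0.2)) / 4 = 6.8/4 = 1.7
  S = [[3.7, -0.55],
 [-0.55, 1.7]].

Step 3 — invert S. det(S) = 3.7·1.7 - (-0.55)² = 5.9875.
  S^{-1} = (1/det) · [[d, -b], [-b, a]] = [[0.2839, 0.0919],
 [0.0919, 0.618]].

Step 4 — quadratic form (x̄ - mu_0)^T · S^{-1} · (x̄ - mu_0):
  S^{-1} · (x̄ - mu_0) = (0.6681, 3.0397),
  (x̄ - mu_0)^T · [...] = (0.8)·(0.6681) + (4.8)·(3.0397) = 15.1248.

Step 5 — scale by n: T² = 5 · 15.1248 = 75.6242.

T² ≈ 75.6242


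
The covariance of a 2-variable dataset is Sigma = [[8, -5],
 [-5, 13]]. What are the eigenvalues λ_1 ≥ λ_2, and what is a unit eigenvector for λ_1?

Step 1 — characteristic polynomial of 2×2 Sigma:
  det(Sigma - λI) = λ² - trace · λ + det = 0.
  trace = 8 + 13 = 21, det = 8·13 - (-5)² = 79.
Step 2 — discriminant:
  Δ = trace² - 4·det = 441 - 316 = 125.
Step 3 — eigenvalues:
  λ = (trace ± √Δ)/2 = (21 ± 11.1803)/2,
  λ_1 = 16.0902,  λ_2 = 4.9098.

Step 4 — unit eigenvector for λ_1: solve (Sigma - λ_1 I)v = 0. First row:
  (8 - 16.0902)·v_x + (-5)·v_y = 0, i.e. (-8.0902)·v_x + (-5)·v_y = 0,
  so v ∝ (b, λ_1 - a) = (-5, 8.0902); multiply by -1 so the first entry is positive: u = (5, -8.0902).
  ||u|| = √((5)² + (-8.0902)²) = √(90.4508) ≈ 9.5106,
  v_1 = u/||u|| ≈ (0.5257, -0.8507) (||v_1|| = 1).

λ_1 = 16.0902,  λ_2 = 4.9098;  v_1 ≈ (0.5257, -0.8507)


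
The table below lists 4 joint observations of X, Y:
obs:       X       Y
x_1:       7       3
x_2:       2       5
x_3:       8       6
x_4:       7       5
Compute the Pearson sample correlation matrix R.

Step 1 — column means:
  mean(X) = (7 + 2 + 8 + 7) / 4 = 24/4 = 6
  mean(Y) = (3 + 5 + 6 + 5) / 4 = 19/4 = 4.75

Step 2 — sample variances and covariances s[i,j] = (1/(n-1)) · Σ_k (x_{k,i} - mean_i) · (x_{k,j} - mean_j), with n-1 = 3:
  s[X,X] = ((1)·(1) + (-4)·(-4) + (2)·(2) + (1)·(1)) / 3 = 22/3 = 7.3333
  s[X,Y] = ((1)·(-1.75) + (-4)·(0.25) + (2)·(1.25) + (1)·(0.25)) / 3 = 0/3 = 0
  s[Y,Y] = ((-1.75)·(-1.75) + (0.25)·(0.25) + (1.25)·(1.25) + (0.25)·(0.25)) / 3 = 4.75/3 = 1.5833
  Sample standard deviations s_i = √(s[i,i]):
  s(X) = √(7.3333) = 2.708
  s(Y) = √(1.5833) = 1.2583

Step 3 — r_{ij} = s_{ij} / (s_i · s_j):
  r[X,X] = 1 (diagonal).
  r[X,Y] = 0 / (2.708 · 1.2583) = 0 / 3.4075 = 0
  r[Y,Y] = 1 (diagonal).

R is symmetric with unit diagonal. Assembling:

R = [[1, 0],
 [0, 1]]


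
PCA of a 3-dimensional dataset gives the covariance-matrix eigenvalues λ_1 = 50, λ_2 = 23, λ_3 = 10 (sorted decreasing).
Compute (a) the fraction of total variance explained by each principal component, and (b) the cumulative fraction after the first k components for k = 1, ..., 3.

Step 1 — total variance = trace(Sigma) = Σ λ_i = 50 + 23 + 10 = 83.

Step 2 — fraction explained by component i = λ_i / Σ λ:
  PC1: 50/83 = 0.6024
  PC2: 23/83 = 0.2771
  PC3: 10/83 = 0.1205

Step 3 — cumulative fraction after k components = (λ_1 + ... + λ_k) / Σ λ:
  k = 1: 50/83 = 0.6024
  k = 2: (50 + 23)/83 = 73/83 = 0.8795
  k = 3: (50 + 23 + 10)/83 = 83/83 = 1

Summary (fraction, with percent):

explained: PC1 0.6024 (60.24%), PC2 0.2771 (27.71%), PC3 0.1205 (12.05%);  cumulative: 0.6024, 0.8795, 1


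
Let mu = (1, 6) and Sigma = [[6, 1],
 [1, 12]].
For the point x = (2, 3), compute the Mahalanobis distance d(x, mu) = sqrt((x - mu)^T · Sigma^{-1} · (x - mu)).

Step 1 — centre the observation: (x - mu) = (1, -3).

Step 2 — invert Sigma. det(Sigma) = 6·12 - (1)² = 71.
  Sigma^{-1} = (1/det) · [[d, -b], [-b, a]] = [[0.169, -0.0141],
 [-0.0141, 0.0845]].

Step 3 — form the quadratic (x - mu)^T · Sigma^{-1} · (x - mu):
  Sigma^{-1} · (x - mu) = (0.2113, -0.2676).
  (x - mu)^T · [Sigma^{-1} · (x - mu)] = (1)·(0.2113) + (-3)·(-0.2676) = 1.0141.

Step 4 — take square root: d = √(1.0141) ≈ 1.007.

d(x, mu) = √(1.0141) ≈ 1.007


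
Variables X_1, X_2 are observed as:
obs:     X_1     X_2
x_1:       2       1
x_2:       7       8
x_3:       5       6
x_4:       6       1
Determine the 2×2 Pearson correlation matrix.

Step 1 — column means:
  mean(X_1) = (2 + 7 + 5 + 6) / 4 = 20/4 = 5
  mean(X_2) = (1 + 8 + 6 + 1) / 4 = 16/4 = 4

Step 2 — sample variances and covariances s[i,j] = (1/(n-1)) · Σ_k (x_{k,i} - mean_i) · (x_{k,j} - mean_j), with n-1 = 3:
  s[X_1,X_1] = ((-3)·(-3) + (2)·(2) + (0)·(0) + (1)·(1)) / 3 = 14/3 = 4.6667
  s[X_1,X_2] = ((-3)·(-3) + (2)·(4) + (0)·(2) + (1)·(-3)) / 3 = 14/3 = 4.6667
  s[X_2,X_2] = ((-3)·(-3) + (4)·(4) + (2)·(2) + (-3)·(-3)) / 3 = 38/3 = 12.6667
  Sample standard deviations s_i = √(s[i,i]):
  s(X_1) = √(4.6667) = 2.1602
  s(X_2) = √(12.6667) = 3.559

Step 3 — r_{ij} = s_{ij} / (s_i · s_j):
  r[X_1,X_1] = 1 (diagonal).
  r[X_1,X_2] = 4.6667 / (2.1602 · 3.559) = 4.6667 / 7.6884 = 0.607
  r[X_2,X_2] = 1 (diagonal).

R is symmetric with unit diagonal. Assembling:

R = [[1, 0.607],
 [0.607, 1]]


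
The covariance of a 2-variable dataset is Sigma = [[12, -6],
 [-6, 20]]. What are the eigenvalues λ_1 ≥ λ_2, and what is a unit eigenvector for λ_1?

Step 1 — characteristic polynomial of 2×2 Sigma:
  det(Sigma - λI) = λ² - trace · λ + det = 0.
  trace = 12 + 20 = 32, det = 12·20 - (-6)² = 204.
Step 2 — discriminant:
  Δ = trace² - 4·det = 1024 - 816 = 208.
Step 3 — eigenvalues:
  λ = (trace ± √Δ)/2 = (32 ± 14.4222)/2,
  λ_1 = 23.2111,  λ_2 = 8.7889.

Step 4 — unit eigenvector for λ_1: solve (Sigma - λ_1 I)v = 0. First row:
  (12 - 23.2111)·v_x + (-6)·v_y = 0, i.e. (-11.2111)·v_x + (-6)·v_y = 0,
  so v ∝ (b, λ_1 - a) = (-6, 11.2111); multiply by -1 so the first entry is positive: u = (6, -11.2111).
  ||u|| = √((6)² + (-11.2111)²) = √(161.6888) ≈ 12.7157,
  v_1 = u/||u|| ≈ (0.4719, -0.8817) (||v_1|| = 1).

λ_1 = 23.2111,  λ_2 = 8.7889;  v_1 ≈ (0.4719, -0.8817)


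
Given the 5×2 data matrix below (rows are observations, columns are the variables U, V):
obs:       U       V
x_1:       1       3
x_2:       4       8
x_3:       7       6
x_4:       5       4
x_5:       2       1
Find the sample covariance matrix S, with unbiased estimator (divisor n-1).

Step 1 — column means:
  mean(U) = (1 + 4 + 7 + 5 + 2) / 5 = 19/5 = 3.8
  mean(V) = (3 + 8 + 6 + 4 + 1) / 5 = 22/5 = 4.4

Step 2 — sample covariance S[i,j] = (1/(n-1)) · Σ_k (x_{k,i} - mean_i) · (x_{k,j} - mean_j), with n-1 = 4.
  S[U,U] = ((-2.8)·(-2.8) + (0.2)·(0.2) + (3.2)·(3.2) + (1.2)·(1.2) + (-1.8)·(-1.8)) / 4 = 22.8/4 = 5.7
  S[U,V] = ((-2.8)·(-1.4) + (0.2)·(3.6) + (3.2)·(1.6) + (1.2)·(-0.4) + (-1.8)·(-3.4)) / 4 = 15.4/4 = 3.85
  S[V,V] = ((-1.4)·(-1.4) + (3.6)·(3.6) + (1.6)·(1.6) + (-0.4)·(-0.4) + (-3.4)·(-3.4)) / 4 = 29.2/4 = 7.3

S is symmetric (S[j,i] = S[i,j]). Assembling:

S = [[5.7, 3.85],
 [3.85, 7.3]]


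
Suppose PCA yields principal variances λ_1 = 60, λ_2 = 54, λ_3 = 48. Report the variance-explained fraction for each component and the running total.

Step 1 — total variance = trace(Sigma) = Σ λ_i = 60 + 54 + 48 = 162.

Step 2 — fraction explained by component i = λ_i / Σ λ:
  PC1: 60/162 = 0.3704
  PC2: 54/162 = 0.3333
  PC3: 48/162 = 0.2963

Step 3 — cumulative fraction after k components = (λ_1 + ... + λ_k) / Σ λ:
  k = 1: 60/162 = 0.3704
  k = 2: (60 + 54)/162 = 114/162 = 0.7037
  k = 3: (60 + 54 + 48)/162 = 162/162 = 1

Summary (fraction, with percent):

explained: PC1 0.3704 (37.04%), PC2 0.3333 (33.33%), PC3 0.2963 (29.63%);  cumulative: 0.3704, 0.7037, 1


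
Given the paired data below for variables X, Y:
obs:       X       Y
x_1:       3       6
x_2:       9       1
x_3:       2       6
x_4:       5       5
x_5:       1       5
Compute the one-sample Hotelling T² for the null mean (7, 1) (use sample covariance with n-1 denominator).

Step 1 — sample mean vector:
  mean(X) = (3 + 9 + 2 + 5 + 1) / 5 = 20/5 = 4
  mean(Y) = (6 + 1 + 6 + 5 + 5) / 5 = 23/5 = 4.6
  x̄ = (4, 4.6),  deviation x̄ - mu_0 = (4, 4.6) - (7, 1) = (-3, 3.6).

Step 2 — sample covariance matrix, S[i,j] = (1/(n-1)) · Σ_k (x_{k,i} - mean_i) · (x_{k,j} - mean_j), divisor n-1 = 4:
  S[X,X] = ((-1)·(-1) + (5)·(5) + (-2)·(-2) + (1)·(1) + (-3)·(-3)) / 4 = 40/4 = 10
  S[X,Y] = ((-1)·(1.4) + (5)·(-3.6) + (-2)·(1.4) + (1)·(0.4) + (-3)·(0.4)) / 4 = -23/4 = -5.75
  S[Y,Y] = ((1.4)·(1.4) + (-3.6)·(-3.6) + (1.4)·(1.4) + (0.4)·(0.4) + (0.4)·(0.4)) / 4 = 17.2/4 = 4.3
  S = [[10, -5.75],
 [-5.75, 4.3]].

Step 3 — invert S. det(S) = 10·4.3 - (-5.75)² = 9.9375.
  S^{-1} = (1/det) · [[d, -b], [-b, a]] = [[0.4327, 0.5786],
 [0.5786, 1.0063]].

Step 4 — quadratic form (x̄ - mu_0)^T · S^{-1} · (x̄ - mu_0):
  S^{-1} · (x̄ - mu_0) = (0.7849, 1.8868),
  (x̄ - mu_0)^T · [...] = (-3)·(0.7849) + (3.6)·(1.8868) = 4.4377.

Step 5 — scale by n: T² = 5 · 4.4377 = 22.1887.

T² ≈ 22.1887


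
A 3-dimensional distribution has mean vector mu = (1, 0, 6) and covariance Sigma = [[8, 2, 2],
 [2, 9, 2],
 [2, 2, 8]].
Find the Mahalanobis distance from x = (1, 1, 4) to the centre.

Step 1 — centre the observation: (x - mu) = (0, 1, -2).

Step 2 — invert Sigma (cofactor / det for 3×3, or solve directly):
  Sigma^{-1} = [[0.1382, -0.0244, -0.0285],
 [-0.0244, 0.122, -0.0244],
 [-0.0285, -0.0244, 0.1382]].

Step 3 — form the quadratic (x - mu)^T · Sigma^{-1} · (x - mu):
  Sigma^{-1} · (x - mu) = (0.0325, 0.1707, -0.3008).
  (x - mu)^T · [Sigma^{-1} · (x - mu)] = (0)·(0.0325) + (1)·(0.1707) + (-2)·(-0.3008) = 0.7724.

Step 4 — take square root: d = √(0.7724) ≈ 0.8788.

d(x, mu) = √(0.7724) ≈ 0.8788


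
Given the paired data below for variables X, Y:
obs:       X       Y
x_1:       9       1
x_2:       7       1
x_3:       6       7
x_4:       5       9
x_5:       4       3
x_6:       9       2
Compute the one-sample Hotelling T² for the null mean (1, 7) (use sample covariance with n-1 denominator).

Step 1 — sample mean vector:
  mean(X) = (9 + 7 + 6 + 5 + 4 + 9) / 6 = 40/6 = 6.6667
  mean(Y) = (1 + 1 + 7 + 9 + 3 + 2) / 6 = 23/6 = 3.8333
  x̄ = (6.6667, 3.8333),  deviation x̄ - mu_0 = (6.6667, 3.8333) - (1, 7) = (5.6667, -3.1667).

Step 2 — sample covariance matrix, S[i,j] = (1/(n-1)) · Σ_k (x_{k,i} - mean_i) · (x_{k,j} - mean_j), divisor n-1 = 5:
  S[X,X] = ((2.3333)·(2.3333) + (0.3333)·(0.3333) + (-0.6667)·(-0.6667) + (-1.6667)·(-1.6667) + (-2.6667)·(-2.6667) + (2.3333)·(2.3333)) / 5 = 21.3333/5 = 4.2667
  S[X,Y] = ((2.3333)·(-2.8333) + (0.3333)·(-2.8333) + (-0.6667)·(3.1667) + (-1.6667)·(5.1667) + (-2.6667)·(-0.8333) + (2.3333)·(-1.8333)) / 5 = -20.3333/5 = -4.0667
  S[Y,Y] = ((-2.8333)·(-2.8333) + (-2.8333)·(-2.8333) + (3.1667)·(3.1667) + (5.1667)·(5.1667) + (-0.8333)·(-0.8333) + (-1.8333)·(-1.8333)) / 5 = 56.8333/5 = 11.3667
  S = [[4.2667, -4.0667],
 [-4.0667, 11.3667]].

Step 3 — invert S. det(S) = 4.2667·11.3667 - (-4.0667)² = 31.96.
  S^{-1} = (1/det) · [[d, -b], [-b, a]] = [[0.3557, 0.1272],
 [0.1272, 0.1335]].

Step 4 — quadratic form (x̄ - mu_0)^T · S^{-1} · (x̄ - mu_0):
  S^{-1} · (x̄ - mu_0) = (1.6124, 0.2983),
  (x̄ - mu_0)^T · [...] = (5.6667)·(1.6124) + (-3.1667)·(0.2983) = 8.1925.

Step 5 — scale by n: T² = 6 · 8.1925 = 49.1552.

T² ≈ 49.1552


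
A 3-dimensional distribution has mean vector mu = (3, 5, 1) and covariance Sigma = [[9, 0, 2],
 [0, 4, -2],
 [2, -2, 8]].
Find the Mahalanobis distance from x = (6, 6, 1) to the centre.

Step 1 — centre the observation: (x - mu) = (3, 1, 0).

Step 2 — invert Sigma (cofactor / det for 3×3, or solve directly):
  Sigma^{-1} = [[0.1186, -0.0169, -0.0339],
 [-0.0169, 0.2881, 0.0763],
 [-0.0339, 0.0763, 0.1525]].

Step 3 — form the quadratic (x - mu)^T · Sigma^{-1} · (x - mu):
  Sigma^{-1} · (x - mu) = (0.339, 0.2373, -0.0254).
  (x - mu)^T · [Sigma^{-1} · (x - mu)] = (3)·(0.339) + (1)·(0.2373) + (0)·(-0.0254) = 1.2542.

Step 4 — take square root: d = √(1.2542) ≈ 1.1199.

d(x, mu) = √(1.2542) ≈ 1.1199


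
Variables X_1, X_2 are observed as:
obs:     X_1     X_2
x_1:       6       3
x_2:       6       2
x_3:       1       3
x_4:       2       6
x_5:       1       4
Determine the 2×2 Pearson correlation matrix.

Step 1 — column means:
  mean(X_1) = (6 + 6 + 1 + 2 + 1) / 5 = 16/5 = 3.2
  mean(X_2) = (3 + 2 + 3 + 6 + 4) / 5 = 18/5 = 3.6

Step 2 — sample variances and covariances s[i,j] = (1/(n-1)) · Σ_k (x_{k,i} - mean_i) · (x_{k,j} - mean_j), with n-1 = 4:
  s[X_1,X_1] = ((2.8)·(2.8) + (2.8)·(2.8) + (-2.2)·(-2.2) + (-1.2)·(-1.2) + (-2.2)·(-2.2)) / 4 = 26.8/4 = 6.7
  s[X_1,X_2] = ((2.8)·(-0.6) + (2.8)·(-1.6) + (-2.2)·(-0.6) + (-1.2)·(2.4) + (-2.2)·(0.4)) / 4 = -8.6/4 = -2.15
  s[X_2,X_2] = ((-0.6)·(-0.6) + (-1.6)·(-1.6) + (-0.6)·(-0.6) + (2.4)·(2.4) + (0.4)·(0.4)) / 4 = 9.2/4 = 2.3
  Sample standard deviations s_i = √(s[i,i]):
  s(X_1) = √(6.7) = 2.5884
  s(X_2) = √(2.3) = 1.5166

Step 3 — r_{ij} = s_{ij} / (s_i · s_j):
  r[X_1,X_1] = 1 (diagonal).
  r[X_1,X_2] = -2.15 / (2.5884 · 1.5166) = -2.15 / 3.9256 = -0.5477
  r[X_2,X_2] = 1 (diagonal).

R is symmetric with unit diagonal. Assembling:

R = [[1, -0.5477],
 [-0.5477, 1]]


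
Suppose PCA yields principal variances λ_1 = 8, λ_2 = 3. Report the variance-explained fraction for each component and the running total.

Step 1 — total variance = trace(Sigma) = Σ λ_i = 8 + 3 = 11.

Step 2 — fraction explained by component i = λ_i / Σ λ:
  PC1: 8/11 = 0.7273
  PC2: 3/11 = 0.2727

Step 3 — cumulative fraction after k components = (λ_1 + ... + λ_k) / Σ λ:
  k = 1: 8/11 = 0.7273
  k = 2: (8 + 3)/11 = 11/11 = 1

Summary (fraction, with percent):

explained: PC1 0.7273 (72.73%), PC2 0.2727 (27.27%);  cumulative: 0.7273, 1


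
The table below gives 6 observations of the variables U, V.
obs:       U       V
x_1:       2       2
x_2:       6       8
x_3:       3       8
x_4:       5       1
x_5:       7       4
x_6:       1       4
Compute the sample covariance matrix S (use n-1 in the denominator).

Step 1 — column means:
  mean(U) = (2 + 6 + 3 + 5 + 7 + 1) / 6 = 24/6 = 4
  mean(V) = (2 + 8 + 8 + 1 + 4 + 4) / 6 = 27/6 = 4.5

Step 2 — sample covariance S[i,j] = (1/(n-1)) · Σ_k (x_{k,i} - mean_i) · (x_{k,j} - mean_j), with n-1 = 5.
  S[U,U] = ((-2)·(-2) + (2)·(2) + (-1)·(-1) + (1)·(1) + (3)·(3) + (-3)·(-3)) / 5 = 28/5 = 5.6
  S[U,V] = ((-2)·(-2.5) + (2)·(3.5) + (-1)·(3.5) + (1)·(-3.5) + (3)·(-0.5) + (-3)·(-0.5)) / 5 = 5/5 = 1
  S[V,V] = ((-2.5)·(-2.5) + (3.5)·(3.5) + (3.5)·(3.5) + (-3.5)·(-3.5) + (-0.5)·(-0.5) + (-0.5)·(-0.5)) / 5 = 43.5/5 = 8.7

S is symmetric (S[j,i] = S[i,j]). Assembling:

S = [[5.6, 1],
 [1, 8.7]]


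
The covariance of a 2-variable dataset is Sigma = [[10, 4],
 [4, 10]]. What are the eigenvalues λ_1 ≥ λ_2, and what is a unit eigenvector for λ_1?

Step 1 — characteristic polynomial of 2×2 Sigma:
  det(Sigma - λI) = λ² - trace · λ + det = 0.
  trace = 10 + 10 = 20, det = 10·10 - (4)² = 84.
Step 2 — discriminant:
  Δ = trace² - 4·det = 400 - 336 = 64.
Step 3 — eigenvalues:
  λ = (trace ± √Δ)/2 = (20 ± 8)/2,
  λ_1 = 14,  λ_2 = 6.

Step 4 — unit eigenvector for λ_1: solve (Sigma - λ_1 I)v = 0. First row:
  (10 - 14)·v_x + (4)·v_y = 0, i.e. (-4)·v_x + (4)·v_y = 0,
  so v ∝ (b, λ_1 - a) = (4, 4) = u.
  ||u|| = √((4)² + (4)²) = √(32) ≈ 5.6569,
  v_1 = u/||u|| ≈ (0.7071, 0.7071) (||v_1|| = 1).

λ_1 = 14,  λ_2 = 6;  v_1 ≈ (0.7071, 0.7071)


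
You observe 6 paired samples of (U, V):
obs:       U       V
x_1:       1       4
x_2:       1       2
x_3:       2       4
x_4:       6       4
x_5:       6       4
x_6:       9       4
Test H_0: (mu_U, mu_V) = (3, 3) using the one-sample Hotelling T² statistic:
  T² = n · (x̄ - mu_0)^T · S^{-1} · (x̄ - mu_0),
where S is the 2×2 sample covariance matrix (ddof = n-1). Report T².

Step 1 — sample mean vector:
  mean(U) = (1 + 1 + 2 + 6 + 6 + 9) / 6 = 25/6 = 4.1667
  mean(V) = (4 + 2 + 4 + 4 + 4 + 4) / 6 = 22/6 = 3.6667
  x̄ = (4.1667, 3.6667),  deviation x̄ - mu_0 = (4.1667, 3.6667) - (3, 3) = (1.1667, 0.6667).

Step 2 — sample covariance matrix, S[i,j] = (1/(n-1)) · Σ_k (x_{k,i} - mean_i) · (x_{k,j} - mean_j), divisor n-1 = 5:
  S[U,U] = ((-3.1667)·(-3.1667) + (-3.1667)·(-3.1667) + (-2.1667)·(-2.1667) + (1.8333)·(1.8333) + (1.8333)·(1.8333) + (4.8333)·(4.8333)) / 5 = 54.8333/5 = 10.9667
  S[U,V] = ((-3.1667)·(0.3333) + (-3.1667)·(-1.6667) + (-2.1667)·(0.3333) + (1.8333)·(0.3333) + (1.8333)·(0.3333) + (4.8333)·(0.3333)) / 5 = 6.3333/5 = 1.2667
  S[V,V] = ((0.3333)·(0.3333) + (-1.6667)·(-1.6667) + (0.3333)·(0.3333) + (0.3333)·(0.3333) + (0.3333)·(0.3333) + (0.3333)·(0.3333)) / 5 = 3.3333/5 = 0.6667
  S = [[10.9667, 1.2667],
 [1.2667, 0.6667]].

Step 3 — invert S. det(S) = 10.9667·0.6667 - (1.2667)² = 5.7067.
  S^{-1} = (1/det) · [[d, -b], [-b, a]] = [[0.1168, -0.222],
 [-0.222, 1.9217]].

Step 4 — quadratic form (x̄ - mu_0)^T · S^{-1} · (x̄ - mu_0):
  S^{-1} · (x̄ - mu_0) = (-0.0117, 1.0222),
  (x̄ - mu_0)^T · [...] = (1.1667)·(-0.0117) + (0.6667)·(1.0222) = 0.6678.

Step 5 — scale by n: T² = 6 · 0.6678 = 4.007.

T² ≈ 4.007


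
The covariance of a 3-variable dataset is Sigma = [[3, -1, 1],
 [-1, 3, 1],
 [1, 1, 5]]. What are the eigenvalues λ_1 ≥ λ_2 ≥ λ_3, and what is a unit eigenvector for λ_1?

Step 1 — characteristic polynomial p(λ) = det(λI - Sigma) = λ³ - tr·λ² + c_1·λ - det, where tr = trace, c_1 = sum of the principal 2×2 minors, det = det(Sigma):
  tr = 3 + 3 + 5 = 11,
  c_1 = (3·3 - (-1)²) + (3·5 - (1)²) + (3·5 - (1)²) = 8 + 14 + 14 = 36,
  det = 3·(3·5 - (1)²) - (-1)·((-1)·5 - (1)·(1)) + (1)·((-1)·(1) - 3·(1)) = 3·(14) - (-1)·(-6) + (1)·(-4) = 32.
  So p(λ) = λ³ - 11λ² + 36λ - 32.
Step 2 — look for an integer root (rational root theorem: any rational root is an integer divisor of 32). Testing λ = 4:
  p(4) = 64 - 176 + 144 - 32 = 0  ✓
  Dividing out (λ - 4): p(λ) = (λ - 4)(λ² - 7λ + 8).
Step 3 — remaining eigenvalues from the quadratic λ² - 7λ + 8 = 0:
  Δ = 7² - 4·8 = 49 - 32 = 17,  λ = (7 ± √17)/2 = (7 ± 4.1231)/2 ≈ 5.5616 or 1.4384.
  Sorted: λ_1 = 5.5616,  λ_2 = 4,  λ_3 = 1.4384  (check: sum = 11 = tr ✓).

Step 4 — unit eigenvector for λ_1 ≈ 5.5616: v spans the null space of (Sigma - λ_1 I), whose rows are
  r_1 = (-2.5616, -1, 1),  r_2 = (-1, -2.5616, 1),  r_3 = (1, 1, -0.5616).
  v is orthogonal to every row, so take v ∝ r_1 × r_2 = ((-1)·(1) - (1)·(-2.5616), (1)·(-1) - (-2.5616)·(1), (-2.5616)·(-2.5616) - (-1)·(-1)) ≈ (1.5616, 1.5616, 5.5616).
  Let u = (1.5616, 1.5616, 5.5616).
  ||u|| = √((1.5616)² + (1.5616)² + (5.5616)²) = √(35.8078) ≈ 5.984,  v_1 = u/||u|| ≈ (0.261, 0.261, 0.9294) (||v_1|| = 1).

λ_1 = 5.5616,  λ_2 = 4,  λ_3 = 1.4384;  v_1 ≈ (0.261, 0.261, 0.9294)
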